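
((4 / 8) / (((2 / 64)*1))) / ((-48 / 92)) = -92 / 3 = -30.67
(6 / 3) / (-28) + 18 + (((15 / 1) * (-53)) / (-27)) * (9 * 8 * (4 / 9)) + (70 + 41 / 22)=715186 / 693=1032.01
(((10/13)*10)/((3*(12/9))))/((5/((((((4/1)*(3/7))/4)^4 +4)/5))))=745/2401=0.31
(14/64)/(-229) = -7/7328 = -0.00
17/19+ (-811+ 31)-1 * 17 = -15126/19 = -796.11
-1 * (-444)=444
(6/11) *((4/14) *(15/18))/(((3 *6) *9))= 5/6237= 0.00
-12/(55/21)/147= -12/385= -0.03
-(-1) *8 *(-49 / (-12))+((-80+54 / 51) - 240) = -14600 / 51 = -286.27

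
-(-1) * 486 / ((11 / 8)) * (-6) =-23328 / 11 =-2120.73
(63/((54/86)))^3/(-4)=-27270901/108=-252508.34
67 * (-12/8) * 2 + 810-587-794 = -772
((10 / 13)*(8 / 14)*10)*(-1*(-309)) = 123600 / 91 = 1358.24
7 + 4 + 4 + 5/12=185/12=15.42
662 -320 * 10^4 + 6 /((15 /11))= -15996668 /5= -3199333.60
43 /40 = 1.08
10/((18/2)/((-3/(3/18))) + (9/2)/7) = 70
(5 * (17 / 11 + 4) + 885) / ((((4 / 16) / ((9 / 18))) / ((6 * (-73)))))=-799549.09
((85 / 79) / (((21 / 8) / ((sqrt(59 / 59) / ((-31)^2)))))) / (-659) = -0.00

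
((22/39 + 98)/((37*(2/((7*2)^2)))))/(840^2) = 961/2597400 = 0.00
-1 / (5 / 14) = -14 / 5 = -2.80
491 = 491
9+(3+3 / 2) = 27 / 2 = 13.50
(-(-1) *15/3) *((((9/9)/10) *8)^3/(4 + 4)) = 8/25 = 0.32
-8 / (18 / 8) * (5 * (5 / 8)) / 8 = -25 / 18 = -1.39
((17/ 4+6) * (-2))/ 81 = -0.25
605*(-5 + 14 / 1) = 5445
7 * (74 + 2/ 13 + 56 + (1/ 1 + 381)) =46606/ 13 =3585.08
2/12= 1/6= 0.17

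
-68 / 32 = -17 / 8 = -2.12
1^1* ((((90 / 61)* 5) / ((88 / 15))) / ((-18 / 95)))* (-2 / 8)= 1.66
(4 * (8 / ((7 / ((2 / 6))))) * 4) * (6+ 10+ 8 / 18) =18944 / 189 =100.23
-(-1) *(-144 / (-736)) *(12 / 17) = 0.14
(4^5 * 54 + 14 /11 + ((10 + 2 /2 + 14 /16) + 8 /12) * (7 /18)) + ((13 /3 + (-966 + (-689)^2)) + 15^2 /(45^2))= 2514100697 /4752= 529061.59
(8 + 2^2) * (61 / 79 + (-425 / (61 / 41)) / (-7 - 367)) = 977022 / 53009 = 18.43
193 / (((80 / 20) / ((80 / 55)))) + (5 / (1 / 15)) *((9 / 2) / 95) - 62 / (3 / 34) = -788681 / 1254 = -628.93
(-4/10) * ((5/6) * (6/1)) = -2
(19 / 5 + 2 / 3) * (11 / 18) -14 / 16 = 2003 / 1080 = 1.85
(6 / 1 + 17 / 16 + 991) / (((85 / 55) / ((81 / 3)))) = 17436.74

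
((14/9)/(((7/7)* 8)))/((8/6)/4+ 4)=7/156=0.04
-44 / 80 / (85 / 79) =-869 / 1700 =-0.51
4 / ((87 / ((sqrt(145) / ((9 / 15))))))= 0.92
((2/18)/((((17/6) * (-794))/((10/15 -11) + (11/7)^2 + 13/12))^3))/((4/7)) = 7042002867/1322660700579185408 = 0.00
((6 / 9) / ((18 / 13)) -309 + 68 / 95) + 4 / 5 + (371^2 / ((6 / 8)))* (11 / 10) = 201566.46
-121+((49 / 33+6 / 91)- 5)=-124.45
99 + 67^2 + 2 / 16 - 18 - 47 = 36185 / 8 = 4523.12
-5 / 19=-0.26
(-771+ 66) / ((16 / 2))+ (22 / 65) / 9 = -412249 / 4680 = -88.09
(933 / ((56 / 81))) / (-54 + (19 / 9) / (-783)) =-24.99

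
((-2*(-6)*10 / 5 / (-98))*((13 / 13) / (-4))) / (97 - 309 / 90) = 90 / 137543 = 0.00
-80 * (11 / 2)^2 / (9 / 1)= -2420 / 9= -268.89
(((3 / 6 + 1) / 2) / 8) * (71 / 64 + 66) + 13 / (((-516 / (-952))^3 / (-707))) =-253732587621931 / 4396419072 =-57713.47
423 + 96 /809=342303 /809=423.12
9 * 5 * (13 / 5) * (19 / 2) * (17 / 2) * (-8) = -75582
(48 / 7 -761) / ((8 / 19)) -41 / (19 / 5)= -1801.88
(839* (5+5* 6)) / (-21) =-1398.33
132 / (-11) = -12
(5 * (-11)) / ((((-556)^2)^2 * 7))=-55 / 668955465472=-0.00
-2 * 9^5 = -118098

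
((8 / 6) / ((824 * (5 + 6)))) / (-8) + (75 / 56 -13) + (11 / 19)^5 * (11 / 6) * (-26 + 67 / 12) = -39859583283587 / 2827863528336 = -14.10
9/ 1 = 9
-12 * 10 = -120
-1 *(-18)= 18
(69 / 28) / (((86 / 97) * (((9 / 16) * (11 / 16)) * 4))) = 17848 / 9933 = 1.80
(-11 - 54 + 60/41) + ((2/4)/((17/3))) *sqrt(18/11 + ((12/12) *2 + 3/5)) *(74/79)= -2605/41 + 111 *sqrt(12815)/73865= -63.37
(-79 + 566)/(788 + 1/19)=9253/14973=0.62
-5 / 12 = -0.42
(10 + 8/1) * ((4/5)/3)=24/5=4.80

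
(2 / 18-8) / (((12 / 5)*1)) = -355 / 108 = -3.29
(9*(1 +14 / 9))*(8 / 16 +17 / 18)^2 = 3887 / 81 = 47.99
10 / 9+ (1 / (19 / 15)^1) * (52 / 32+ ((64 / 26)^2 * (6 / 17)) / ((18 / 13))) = 1092415 / 302328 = 3.61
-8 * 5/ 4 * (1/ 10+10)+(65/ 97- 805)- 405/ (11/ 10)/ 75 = -971225/ 1067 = -910.24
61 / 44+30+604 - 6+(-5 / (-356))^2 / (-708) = 621216908221 / 987019968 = 629.39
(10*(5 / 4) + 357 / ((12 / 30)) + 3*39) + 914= 1936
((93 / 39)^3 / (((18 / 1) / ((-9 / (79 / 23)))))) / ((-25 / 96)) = 32889264 / 4339075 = 7.58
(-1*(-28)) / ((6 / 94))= 1316 / 3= 438.67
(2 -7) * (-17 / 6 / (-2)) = -85 / 12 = -7.08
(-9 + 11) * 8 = 16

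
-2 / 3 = -0.67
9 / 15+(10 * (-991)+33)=-49382 / 5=-9876.40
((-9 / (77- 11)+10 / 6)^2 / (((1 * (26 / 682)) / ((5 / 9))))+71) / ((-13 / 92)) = -112026721 / 150579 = -743.97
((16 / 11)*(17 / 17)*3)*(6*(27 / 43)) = 7776 / 473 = 16.44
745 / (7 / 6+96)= 4470 / 583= 7.67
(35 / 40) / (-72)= -7 / 576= -0.01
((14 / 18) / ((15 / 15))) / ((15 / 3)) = 7 / 45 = 0.16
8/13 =0.62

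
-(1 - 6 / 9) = -1 / 3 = -0.33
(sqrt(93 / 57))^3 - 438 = -438 + 31 * sqrt(589) / 361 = -435.92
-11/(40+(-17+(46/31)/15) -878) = 465/36139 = 0.01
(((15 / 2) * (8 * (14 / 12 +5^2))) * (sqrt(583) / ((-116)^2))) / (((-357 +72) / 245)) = -38465 * sqrt(583) / 383496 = -2.42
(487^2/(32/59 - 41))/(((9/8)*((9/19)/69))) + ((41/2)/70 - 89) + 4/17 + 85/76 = -158027932356307/208170270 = -759128.25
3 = 3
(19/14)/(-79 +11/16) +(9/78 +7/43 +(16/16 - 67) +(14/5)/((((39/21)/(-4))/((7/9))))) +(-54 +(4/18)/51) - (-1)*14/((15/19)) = -480214986673/4500943902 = -106.69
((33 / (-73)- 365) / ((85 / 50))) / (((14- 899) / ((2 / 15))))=106712 / 3294855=0.03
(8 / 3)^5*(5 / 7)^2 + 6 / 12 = 1650307 / 23814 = 69.30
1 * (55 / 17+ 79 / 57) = 4478 / 969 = 4.62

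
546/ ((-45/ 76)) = -922.13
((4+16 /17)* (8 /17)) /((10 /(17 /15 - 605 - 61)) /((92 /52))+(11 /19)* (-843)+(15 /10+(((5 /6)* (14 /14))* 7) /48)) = -843468788736 /176451970925381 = -0.00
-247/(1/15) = -3705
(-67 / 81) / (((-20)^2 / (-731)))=1.51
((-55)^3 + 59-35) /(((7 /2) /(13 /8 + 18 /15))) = -18797663 /140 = -134269.02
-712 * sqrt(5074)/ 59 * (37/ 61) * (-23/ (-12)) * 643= -642588.08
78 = 78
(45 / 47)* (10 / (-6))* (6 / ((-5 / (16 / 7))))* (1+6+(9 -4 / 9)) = 68.09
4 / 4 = 1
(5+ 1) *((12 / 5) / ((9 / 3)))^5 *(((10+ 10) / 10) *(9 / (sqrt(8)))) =27648 *sqrt(2) / 3125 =12.51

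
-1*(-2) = 2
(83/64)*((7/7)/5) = 83/320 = 0.26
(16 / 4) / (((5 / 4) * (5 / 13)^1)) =208 / 25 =8.32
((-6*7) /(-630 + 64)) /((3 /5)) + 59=16732 /283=59.12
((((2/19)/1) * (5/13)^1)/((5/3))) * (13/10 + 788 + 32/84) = 165833/8645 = 19.18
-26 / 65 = -2 / 5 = -0.40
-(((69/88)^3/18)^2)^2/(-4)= 1775084578993646001/13802953972587584221609984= 0.00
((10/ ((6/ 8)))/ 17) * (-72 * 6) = -5760/ 17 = -338.82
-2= -2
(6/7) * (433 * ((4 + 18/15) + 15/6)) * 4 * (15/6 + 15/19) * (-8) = -5715600/19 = -300821.05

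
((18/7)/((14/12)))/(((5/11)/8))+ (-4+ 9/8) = 70397/1960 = 35.92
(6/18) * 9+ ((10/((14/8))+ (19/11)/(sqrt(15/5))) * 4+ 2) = 76 * sqrt(3)/33+ 195/7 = 31.85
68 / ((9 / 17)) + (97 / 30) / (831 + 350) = 128.45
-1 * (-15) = 15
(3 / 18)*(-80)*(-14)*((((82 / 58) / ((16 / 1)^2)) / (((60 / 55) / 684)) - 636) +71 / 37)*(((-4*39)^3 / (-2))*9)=-2157840978151950 / 1073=-2011035394363.42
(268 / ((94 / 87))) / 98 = 5829 / 2303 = 2.53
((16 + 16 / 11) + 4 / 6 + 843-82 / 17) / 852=480383 / 477972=1.01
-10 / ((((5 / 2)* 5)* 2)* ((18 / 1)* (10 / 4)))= -2 / 225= -0.01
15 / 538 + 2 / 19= 1361 / 10222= 0.13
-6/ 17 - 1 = -23/ 17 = -1.35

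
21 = 21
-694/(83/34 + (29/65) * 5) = -306748/2065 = -148.55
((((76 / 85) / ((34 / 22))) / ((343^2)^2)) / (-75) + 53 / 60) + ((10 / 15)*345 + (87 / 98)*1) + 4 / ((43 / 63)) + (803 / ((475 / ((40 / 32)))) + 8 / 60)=587960489971063554301 / 2451080883667284750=239.88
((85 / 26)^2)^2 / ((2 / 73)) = 3810645625 / 913952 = 4169.42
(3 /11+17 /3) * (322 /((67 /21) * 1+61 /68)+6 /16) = 60368637 /128414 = 470.11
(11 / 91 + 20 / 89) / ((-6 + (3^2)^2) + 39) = 933 / 307762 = 0.00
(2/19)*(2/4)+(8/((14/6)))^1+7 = 1394/133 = 10.48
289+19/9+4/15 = 13112/45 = 291.38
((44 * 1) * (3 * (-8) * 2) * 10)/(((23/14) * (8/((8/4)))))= -73920/23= -3213.91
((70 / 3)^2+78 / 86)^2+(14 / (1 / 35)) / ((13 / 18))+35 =580441927288 / 1946997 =298121.63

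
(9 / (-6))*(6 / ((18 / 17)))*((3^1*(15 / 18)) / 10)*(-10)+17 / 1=153 / 4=38.25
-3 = -3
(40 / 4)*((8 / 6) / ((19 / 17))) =680 / 57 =11.93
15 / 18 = 0.83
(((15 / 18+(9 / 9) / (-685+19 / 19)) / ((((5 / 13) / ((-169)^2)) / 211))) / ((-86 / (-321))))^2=2366921838257589.72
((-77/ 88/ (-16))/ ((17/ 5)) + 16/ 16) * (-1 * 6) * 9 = -59697/ 1088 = -54.87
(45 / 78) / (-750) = -1 / 1300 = -0.00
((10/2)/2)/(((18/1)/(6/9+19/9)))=125/324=0.39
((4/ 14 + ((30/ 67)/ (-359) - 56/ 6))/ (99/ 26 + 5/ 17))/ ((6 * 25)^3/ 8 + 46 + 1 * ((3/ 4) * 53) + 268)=-1616199520/ 309331493660427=-0.00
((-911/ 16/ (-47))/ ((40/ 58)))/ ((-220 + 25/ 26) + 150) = -343447/ 13498400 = -0.03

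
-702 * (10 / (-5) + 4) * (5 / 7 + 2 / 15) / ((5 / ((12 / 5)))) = -499824 / 875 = -571.23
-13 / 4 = -3.25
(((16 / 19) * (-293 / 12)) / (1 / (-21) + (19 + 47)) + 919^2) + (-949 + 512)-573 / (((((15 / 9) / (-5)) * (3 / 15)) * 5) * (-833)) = 18503479439563 / 21920395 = 844121.62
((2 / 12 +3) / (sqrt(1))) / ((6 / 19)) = 361 / 36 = 10.03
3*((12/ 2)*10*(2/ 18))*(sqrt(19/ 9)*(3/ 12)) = 5*sqrt(19)/ 3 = 7.26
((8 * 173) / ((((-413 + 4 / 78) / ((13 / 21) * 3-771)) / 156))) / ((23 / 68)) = 3082756764672 / 2592905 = 1188920.06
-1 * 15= -15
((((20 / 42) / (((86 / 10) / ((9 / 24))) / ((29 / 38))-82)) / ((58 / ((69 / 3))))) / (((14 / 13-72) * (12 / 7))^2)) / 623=-97175 / 246197900541312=-0.00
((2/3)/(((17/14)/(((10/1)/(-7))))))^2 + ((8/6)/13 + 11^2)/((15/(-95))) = -8637731/11271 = -766.37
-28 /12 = -7 /3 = -2.33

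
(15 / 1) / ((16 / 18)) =135 / 8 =16.88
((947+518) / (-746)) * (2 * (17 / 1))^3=-28790180 / 373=-77185.47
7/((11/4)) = 28/11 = 2.55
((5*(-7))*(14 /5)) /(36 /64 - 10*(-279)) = -0.04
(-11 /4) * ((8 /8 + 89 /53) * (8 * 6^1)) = -18744 /53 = -353.66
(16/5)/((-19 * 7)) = -16/665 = -0.02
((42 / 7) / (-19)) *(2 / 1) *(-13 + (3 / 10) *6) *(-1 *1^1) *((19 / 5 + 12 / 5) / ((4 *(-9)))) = 1.22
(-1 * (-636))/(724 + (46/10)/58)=184440/209983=0.88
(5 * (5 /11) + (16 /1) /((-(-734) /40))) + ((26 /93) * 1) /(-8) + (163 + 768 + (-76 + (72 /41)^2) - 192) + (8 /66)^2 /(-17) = 947727490360199 /1416225024324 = 669.19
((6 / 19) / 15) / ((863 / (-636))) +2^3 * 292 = 2335.98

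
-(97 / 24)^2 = -9409 / 576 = -16.34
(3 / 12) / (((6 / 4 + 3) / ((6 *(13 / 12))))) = 13 / 36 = 0.36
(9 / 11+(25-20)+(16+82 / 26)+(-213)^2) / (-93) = -209398 / 429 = -488.11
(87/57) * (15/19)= 435/361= 1.20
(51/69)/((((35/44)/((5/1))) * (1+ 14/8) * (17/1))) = 16/161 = 0.10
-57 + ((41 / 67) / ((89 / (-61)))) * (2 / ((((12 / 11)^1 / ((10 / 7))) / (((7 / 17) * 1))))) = -17471996 / 304113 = -57.45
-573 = -573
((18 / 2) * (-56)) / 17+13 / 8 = -3811 / 136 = -28.02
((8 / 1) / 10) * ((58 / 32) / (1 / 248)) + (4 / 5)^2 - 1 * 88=6806 / 25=272.24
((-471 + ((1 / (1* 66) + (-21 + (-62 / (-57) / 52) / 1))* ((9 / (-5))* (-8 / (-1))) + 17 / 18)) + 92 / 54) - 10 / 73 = -8922215839 / 53552070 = -166.61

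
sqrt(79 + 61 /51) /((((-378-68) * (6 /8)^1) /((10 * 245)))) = -4900 * sqrt(208590) /34119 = -65.59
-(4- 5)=1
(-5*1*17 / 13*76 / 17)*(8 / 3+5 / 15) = -1140 / 13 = -87.69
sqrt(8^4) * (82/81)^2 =430336/6561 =65.59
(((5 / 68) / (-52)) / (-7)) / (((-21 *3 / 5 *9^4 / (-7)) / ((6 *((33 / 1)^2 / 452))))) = 3025 / 12233973024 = 0.00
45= 45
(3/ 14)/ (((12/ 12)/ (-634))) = -951/ 7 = -135.86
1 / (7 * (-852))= -1 / 5964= -0.00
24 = 24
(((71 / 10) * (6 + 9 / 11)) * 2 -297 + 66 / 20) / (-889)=21657 / 97790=0.22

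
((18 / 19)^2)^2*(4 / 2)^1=209952 / 130321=1.61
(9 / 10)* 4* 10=36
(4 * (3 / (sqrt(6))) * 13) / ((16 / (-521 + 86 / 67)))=-452673 * sqrt(6) / 536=-2068.69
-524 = -524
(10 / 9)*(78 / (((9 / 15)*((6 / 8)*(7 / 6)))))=10400 / 63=165.08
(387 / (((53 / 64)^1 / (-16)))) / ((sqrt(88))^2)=-49536 / 583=-84.97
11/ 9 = 1.22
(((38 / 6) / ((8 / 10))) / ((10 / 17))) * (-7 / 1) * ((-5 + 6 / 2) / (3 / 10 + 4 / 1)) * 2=11305 / 129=87.64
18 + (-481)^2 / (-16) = -231073 / 16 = -14442.06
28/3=9.33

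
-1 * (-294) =294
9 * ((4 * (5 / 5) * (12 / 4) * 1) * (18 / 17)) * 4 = 7776 / 17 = 457.41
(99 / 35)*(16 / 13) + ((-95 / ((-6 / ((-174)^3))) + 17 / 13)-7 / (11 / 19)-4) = -417469008466 / 5005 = -83410391.30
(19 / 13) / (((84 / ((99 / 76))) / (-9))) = -297 / 1456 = -0.20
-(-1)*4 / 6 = 2 / 3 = 0.67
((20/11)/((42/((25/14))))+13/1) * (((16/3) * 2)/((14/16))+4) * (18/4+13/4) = 55719710/33957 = 1640.89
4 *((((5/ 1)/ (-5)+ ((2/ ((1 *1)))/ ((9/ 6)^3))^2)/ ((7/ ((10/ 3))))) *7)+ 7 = -3611/ 2187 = -1.65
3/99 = 1/33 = 0.03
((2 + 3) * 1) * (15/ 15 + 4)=25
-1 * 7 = -7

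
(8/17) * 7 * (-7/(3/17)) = -130.67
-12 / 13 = -0.92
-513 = -513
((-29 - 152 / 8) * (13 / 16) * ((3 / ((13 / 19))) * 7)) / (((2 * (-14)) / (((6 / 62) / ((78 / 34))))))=2907 / 1612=1.80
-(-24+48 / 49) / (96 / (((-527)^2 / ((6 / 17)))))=221905471 / 1176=188695.13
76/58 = 38/29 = 1.31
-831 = -831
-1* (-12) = 12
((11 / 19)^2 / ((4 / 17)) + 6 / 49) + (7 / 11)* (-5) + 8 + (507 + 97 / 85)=34038122747 / 66156860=514.51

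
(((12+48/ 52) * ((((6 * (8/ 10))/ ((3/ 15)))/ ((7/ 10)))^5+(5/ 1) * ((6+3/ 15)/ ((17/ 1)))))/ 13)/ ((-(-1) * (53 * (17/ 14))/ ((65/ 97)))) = 3248750717044080/ 6624954791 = 490380.81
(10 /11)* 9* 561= 4590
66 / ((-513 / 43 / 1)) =-946 / 171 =-5.53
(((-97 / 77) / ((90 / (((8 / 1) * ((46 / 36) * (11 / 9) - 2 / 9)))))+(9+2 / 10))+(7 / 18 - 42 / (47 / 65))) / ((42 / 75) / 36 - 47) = 916720825 / 885405411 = 1.04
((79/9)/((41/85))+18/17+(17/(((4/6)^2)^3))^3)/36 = 11940040184401529/59199455232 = 201691.72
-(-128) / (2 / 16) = 1024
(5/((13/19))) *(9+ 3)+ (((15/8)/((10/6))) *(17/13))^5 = 1150752142713/12166529024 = 94.58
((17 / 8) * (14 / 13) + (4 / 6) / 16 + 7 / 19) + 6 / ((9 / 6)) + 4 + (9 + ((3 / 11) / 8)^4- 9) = 475416052853 / 44437426176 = 10.70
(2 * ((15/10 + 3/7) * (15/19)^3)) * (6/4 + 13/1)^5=1869078452625/1536416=1216518.48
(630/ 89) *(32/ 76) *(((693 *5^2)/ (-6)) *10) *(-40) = 5821200000/ 1691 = 3442460.08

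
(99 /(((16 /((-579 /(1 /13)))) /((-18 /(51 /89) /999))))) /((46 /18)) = 66320397 /115736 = 573.03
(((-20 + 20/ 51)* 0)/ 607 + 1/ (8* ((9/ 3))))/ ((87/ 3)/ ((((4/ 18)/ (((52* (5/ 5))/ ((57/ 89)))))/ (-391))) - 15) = -19/ 1889174952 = -0.00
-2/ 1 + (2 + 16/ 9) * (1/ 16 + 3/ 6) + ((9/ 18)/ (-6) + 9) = 217/ 24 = 9.04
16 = 16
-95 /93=-1.02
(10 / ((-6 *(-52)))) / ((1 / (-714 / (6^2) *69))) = -13685 / 312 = -43.86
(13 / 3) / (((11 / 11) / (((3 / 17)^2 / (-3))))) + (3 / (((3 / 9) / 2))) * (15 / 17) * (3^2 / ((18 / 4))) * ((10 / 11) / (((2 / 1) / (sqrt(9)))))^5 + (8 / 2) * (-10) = 5107219277 / 46543739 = 109.73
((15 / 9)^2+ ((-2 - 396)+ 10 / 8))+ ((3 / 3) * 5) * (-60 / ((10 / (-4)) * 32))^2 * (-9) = -60377 / 144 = -419.28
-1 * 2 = -2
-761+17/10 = -7593/10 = -759.30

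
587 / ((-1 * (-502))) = 587 / 502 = 1.17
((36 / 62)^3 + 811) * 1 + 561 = 1372.20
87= 87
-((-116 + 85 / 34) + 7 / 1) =213 / 2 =106.50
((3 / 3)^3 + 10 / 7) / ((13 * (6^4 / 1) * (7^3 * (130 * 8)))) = 17 / 42070129920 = 0.00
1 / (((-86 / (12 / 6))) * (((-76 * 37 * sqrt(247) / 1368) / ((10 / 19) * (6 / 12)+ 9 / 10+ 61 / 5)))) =22851 * sqrt(247) / 37332815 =0.01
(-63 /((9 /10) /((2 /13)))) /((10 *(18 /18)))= -14 /13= -1.08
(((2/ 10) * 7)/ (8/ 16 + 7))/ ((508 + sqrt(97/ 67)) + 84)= 555296/ 1761074325-14 * sqrt(6499)/ 1761074325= 0.00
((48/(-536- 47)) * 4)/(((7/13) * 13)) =-192/4081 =-0.05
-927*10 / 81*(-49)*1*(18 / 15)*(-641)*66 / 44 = -6470254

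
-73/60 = -1.22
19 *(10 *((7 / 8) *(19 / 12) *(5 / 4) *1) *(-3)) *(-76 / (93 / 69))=27607475 / 496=55660.23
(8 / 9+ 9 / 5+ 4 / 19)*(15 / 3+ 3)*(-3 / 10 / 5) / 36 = -2479 / 64125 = -0.04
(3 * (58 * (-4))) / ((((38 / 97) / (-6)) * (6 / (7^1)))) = 236292 / 19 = 12436.42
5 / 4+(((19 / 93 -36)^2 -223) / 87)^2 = 337978277024629 / 2264802265476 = 149.23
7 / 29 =0.24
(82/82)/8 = 1/8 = 0.12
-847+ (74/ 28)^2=-164643/ 196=-840.02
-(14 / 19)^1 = -14 / 19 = -0.74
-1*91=-91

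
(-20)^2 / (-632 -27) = -400 / 659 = -0.61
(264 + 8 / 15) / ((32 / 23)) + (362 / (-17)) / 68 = 1645741 / 8670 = 189.82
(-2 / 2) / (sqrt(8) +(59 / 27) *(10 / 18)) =71685 / 385367-118098 *sqrt(2) / 385367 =-0.25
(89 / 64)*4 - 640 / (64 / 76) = -12071 / 16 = -754.44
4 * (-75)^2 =22500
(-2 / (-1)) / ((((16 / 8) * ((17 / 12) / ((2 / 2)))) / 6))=72 / 17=4.24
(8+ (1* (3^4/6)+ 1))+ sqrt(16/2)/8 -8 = sqrt(2)/4+ 29/2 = 14.85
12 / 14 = 6 / 7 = 0.86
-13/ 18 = -0.72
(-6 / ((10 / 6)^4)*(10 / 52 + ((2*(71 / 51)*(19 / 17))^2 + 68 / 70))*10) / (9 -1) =-200343085857 / 19001027500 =-10.54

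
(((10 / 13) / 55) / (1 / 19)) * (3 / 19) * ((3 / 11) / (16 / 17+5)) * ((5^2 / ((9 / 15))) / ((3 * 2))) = 2125 / 158873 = 0.01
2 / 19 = 0.11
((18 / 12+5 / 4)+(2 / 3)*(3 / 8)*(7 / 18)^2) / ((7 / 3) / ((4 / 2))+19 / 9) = 3613 / 4248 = 0.85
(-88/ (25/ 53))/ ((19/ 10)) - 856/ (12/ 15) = -110978/ 95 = -1168.19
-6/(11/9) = -54/11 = -4.91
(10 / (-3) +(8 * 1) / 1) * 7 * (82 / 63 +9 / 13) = 22862 / 351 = 65.13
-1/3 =-0.33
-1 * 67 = -67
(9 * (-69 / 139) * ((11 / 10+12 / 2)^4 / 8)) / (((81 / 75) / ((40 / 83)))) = -584468663 / 922960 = -633.25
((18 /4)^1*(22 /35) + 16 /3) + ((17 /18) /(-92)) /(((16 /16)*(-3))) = 1419787 /173880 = 8.17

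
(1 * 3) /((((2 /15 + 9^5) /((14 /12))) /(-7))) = -735 /1771474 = -0.00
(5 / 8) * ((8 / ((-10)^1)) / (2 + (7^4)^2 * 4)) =-1 / 46118412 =-0.00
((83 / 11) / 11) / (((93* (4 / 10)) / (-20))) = -0.37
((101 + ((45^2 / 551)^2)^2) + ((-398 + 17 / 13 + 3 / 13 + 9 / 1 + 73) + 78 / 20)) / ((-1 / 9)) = 2926063714280337 / 11982563736130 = 244.19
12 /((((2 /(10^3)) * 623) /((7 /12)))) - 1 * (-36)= 3704 /89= 41.62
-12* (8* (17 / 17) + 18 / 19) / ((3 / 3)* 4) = -510 / 19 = -26.84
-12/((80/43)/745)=-19221/4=-4805.25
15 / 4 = 3.75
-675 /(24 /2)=-225 /4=-56.25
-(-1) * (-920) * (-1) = 920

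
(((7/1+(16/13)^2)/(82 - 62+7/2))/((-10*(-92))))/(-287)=-1439/1048634860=-0.00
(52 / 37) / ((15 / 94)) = 4888 / 555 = 8.81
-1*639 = -639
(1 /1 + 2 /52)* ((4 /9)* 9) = 54 /13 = 4.15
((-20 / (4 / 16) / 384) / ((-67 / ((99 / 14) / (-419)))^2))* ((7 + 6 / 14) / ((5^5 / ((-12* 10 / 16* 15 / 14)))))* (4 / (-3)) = -127413 / 378442416585800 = -0.00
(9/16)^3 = 729/4096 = 0.18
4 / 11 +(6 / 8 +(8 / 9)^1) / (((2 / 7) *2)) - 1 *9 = -9137 / 1584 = -5.77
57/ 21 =19/ 7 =2.71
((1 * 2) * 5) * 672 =6720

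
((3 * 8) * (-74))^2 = 3154176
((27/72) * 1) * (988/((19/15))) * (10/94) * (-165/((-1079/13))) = 482625/7802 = 61.86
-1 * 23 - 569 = -592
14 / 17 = 0.82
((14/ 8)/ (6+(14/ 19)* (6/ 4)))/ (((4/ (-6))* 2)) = -133/ 720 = -0.18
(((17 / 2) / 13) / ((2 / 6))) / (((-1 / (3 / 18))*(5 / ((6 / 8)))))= -51 / 1040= -0.05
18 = 18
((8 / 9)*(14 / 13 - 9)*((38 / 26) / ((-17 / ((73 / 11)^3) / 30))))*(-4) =-243618006080 / 11471889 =-21236.08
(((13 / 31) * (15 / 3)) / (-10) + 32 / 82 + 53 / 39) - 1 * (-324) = 32273339 / 99138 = 325.54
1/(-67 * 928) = -1/62176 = -0.00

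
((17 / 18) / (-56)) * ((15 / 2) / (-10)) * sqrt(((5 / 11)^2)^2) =0.00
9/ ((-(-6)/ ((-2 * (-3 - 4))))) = 21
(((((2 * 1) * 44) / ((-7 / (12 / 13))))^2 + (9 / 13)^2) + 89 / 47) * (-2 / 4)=-2051344 / 29939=-68.52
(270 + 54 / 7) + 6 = 1986 / 7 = 283.71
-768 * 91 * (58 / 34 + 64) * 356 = -27791102976 / 17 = -1634770763.29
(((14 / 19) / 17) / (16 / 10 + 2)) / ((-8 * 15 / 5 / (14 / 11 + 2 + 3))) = -805 / 255816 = -0.00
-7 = -7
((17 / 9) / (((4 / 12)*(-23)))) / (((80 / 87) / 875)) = -86275 / 368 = -234.44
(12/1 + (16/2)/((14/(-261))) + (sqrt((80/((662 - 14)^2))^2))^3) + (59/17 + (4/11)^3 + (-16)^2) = 350356921875802379297/2862958838636102976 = 122.38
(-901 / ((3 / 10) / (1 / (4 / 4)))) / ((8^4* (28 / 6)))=-4505 / 28672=-0.16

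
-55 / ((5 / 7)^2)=-539 / 5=-107.80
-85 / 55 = -17 / 11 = -1.55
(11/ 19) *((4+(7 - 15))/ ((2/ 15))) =-17.37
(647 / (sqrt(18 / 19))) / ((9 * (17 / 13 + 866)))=8411 * sqrt(38) / 608850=0.09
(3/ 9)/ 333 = 0.00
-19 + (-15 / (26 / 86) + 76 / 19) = -840 / 13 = -64.62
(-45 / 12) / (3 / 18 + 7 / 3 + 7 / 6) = -45 / 44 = -1.02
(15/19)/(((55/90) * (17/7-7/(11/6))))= -1890/2033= -0.93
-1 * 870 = -870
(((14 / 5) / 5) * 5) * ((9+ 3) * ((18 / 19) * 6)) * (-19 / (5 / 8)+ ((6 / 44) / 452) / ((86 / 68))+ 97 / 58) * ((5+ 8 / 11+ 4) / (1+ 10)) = -432235000919736 / 89087456975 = -4851.81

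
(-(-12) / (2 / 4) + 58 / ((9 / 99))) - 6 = 656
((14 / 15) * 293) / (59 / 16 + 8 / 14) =459424 / 7155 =64.21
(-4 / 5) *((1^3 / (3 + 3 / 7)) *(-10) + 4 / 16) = 32 / 15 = 2.13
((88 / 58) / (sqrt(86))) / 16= 11 * sqrt(86) / 9976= 0.01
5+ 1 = 6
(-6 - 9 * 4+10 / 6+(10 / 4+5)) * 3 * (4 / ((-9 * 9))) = 394 / 81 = 4.86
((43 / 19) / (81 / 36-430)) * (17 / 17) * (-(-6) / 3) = -344 / 32509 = -0.01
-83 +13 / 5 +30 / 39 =-5176 / 65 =-79.63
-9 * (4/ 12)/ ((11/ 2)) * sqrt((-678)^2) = -4068/ 11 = -369.82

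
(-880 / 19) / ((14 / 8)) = -3520 / 133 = -26.47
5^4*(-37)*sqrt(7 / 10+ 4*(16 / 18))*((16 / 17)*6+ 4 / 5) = -253450*sqrt(3830) / 51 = -307554.09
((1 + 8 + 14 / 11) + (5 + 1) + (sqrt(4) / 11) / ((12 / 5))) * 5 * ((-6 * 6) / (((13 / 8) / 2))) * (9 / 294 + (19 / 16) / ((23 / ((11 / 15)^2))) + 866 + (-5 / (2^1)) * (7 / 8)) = -581812889716 / 185955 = -3128783.25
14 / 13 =1.08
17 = 17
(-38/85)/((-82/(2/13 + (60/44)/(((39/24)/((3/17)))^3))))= 351003986/413782661435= 0.00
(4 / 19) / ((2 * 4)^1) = 1 / 38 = 0.03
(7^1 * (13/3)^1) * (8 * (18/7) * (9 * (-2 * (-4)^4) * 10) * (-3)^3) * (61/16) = 2959856640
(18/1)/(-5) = -18/5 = -3.60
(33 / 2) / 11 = 3 / 2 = 1.50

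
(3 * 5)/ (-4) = -15/ 4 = -3.75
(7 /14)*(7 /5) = 7 /10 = 0.70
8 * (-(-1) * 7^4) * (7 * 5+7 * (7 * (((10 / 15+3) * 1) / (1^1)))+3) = 12542824 / 3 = 4180941.33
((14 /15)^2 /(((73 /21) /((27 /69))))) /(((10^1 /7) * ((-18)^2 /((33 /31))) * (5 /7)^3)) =0.00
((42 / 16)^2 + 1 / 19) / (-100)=-8443 / 121600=-0.07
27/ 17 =1.59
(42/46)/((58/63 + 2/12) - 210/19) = -0.09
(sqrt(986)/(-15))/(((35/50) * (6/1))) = -sqrt(986)/63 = -0.50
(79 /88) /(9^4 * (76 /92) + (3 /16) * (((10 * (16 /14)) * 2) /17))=216223 /1305489768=0.00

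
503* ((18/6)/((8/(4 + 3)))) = 10563/8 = 1320.38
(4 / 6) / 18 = 1 / 27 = 0.04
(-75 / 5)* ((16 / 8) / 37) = -30 / 37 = -0.81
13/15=0.87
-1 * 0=0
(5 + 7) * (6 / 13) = 72 / 13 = 5.54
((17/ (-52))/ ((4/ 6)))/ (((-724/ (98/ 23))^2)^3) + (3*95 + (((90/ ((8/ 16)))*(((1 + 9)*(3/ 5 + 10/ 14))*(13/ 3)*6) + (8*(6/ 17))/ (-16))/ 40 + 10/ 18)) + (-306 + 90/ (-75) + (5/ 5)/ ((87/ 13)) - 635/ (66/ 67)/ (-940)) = 4219460485902832161262241227597219967/ 2781632774485838894389195565698560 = 1516.90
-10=-10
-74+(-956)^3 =-873722890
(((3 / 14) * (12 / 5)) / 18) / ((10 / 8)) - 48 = -8396 / 175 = -47.98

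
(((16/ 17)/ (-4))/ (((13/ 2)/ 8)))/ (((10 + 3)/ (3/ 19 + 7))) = -512/ 3211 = -0.16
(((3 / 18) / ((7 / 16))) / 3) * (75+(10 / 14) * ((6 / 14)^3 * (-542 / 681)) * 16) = 107964760 / 11445567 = 9.43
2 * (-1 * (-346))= 692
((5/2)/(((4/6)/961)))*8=28830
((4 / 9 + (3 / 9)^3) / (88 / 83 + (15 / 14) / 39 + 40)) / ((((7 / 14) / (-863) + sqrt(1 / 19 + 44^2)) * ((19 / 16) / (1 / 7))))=774739264 / 1836443457203222997 + 1337199969664 * sqrt(698915) / 34892425686861236943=0.00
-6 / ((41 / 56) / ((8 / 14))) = -192 / 41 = -4.68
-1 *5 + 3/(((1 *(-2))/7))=-15.50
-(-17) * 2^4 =272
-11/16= -0.69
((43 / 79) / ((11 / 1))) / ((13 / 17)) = 731 / 11297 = 0.06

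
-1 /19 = -0.05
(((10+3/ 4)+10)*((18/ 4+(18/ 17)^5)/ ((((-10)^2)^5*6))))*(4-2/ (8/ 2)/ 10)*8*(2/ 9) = 12063312877/ 851914200000000000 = 0.00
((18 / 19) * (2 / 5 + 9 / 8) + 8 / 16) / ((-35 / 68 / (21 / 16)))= -37689 / 7600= -4.96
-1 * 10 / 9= -10 / 9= -1.11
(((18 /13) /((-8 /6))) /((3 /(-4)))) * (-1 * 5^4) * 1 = -11250 /13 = -865.38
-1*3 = -3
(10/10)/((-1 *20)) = -1/20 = -0.05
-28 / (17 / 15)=-420 / 17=-24.71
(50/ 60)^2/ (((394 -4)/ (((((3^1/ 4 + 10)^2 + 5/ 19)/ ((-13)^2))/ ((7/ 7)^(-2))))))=58685/ 48087936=0.00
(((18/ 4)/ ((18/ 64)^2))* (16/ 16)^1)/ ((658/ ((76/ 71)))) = 19456/ 210231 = 0.09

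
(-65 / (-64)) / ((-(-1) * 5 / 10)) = 65 / 32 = 2.03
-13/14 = -0.93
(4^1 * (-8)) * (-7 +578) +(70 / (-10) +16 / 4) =-18275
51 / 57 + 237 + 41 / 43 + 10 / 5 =196773 / 817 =240.85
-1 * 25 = -25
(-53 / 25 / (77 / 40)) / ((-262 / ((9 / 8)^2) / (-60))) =-12879 / 40348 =-0.32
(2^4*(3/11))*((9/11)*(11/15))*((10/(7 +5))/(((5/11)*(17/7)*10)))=84/425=0.20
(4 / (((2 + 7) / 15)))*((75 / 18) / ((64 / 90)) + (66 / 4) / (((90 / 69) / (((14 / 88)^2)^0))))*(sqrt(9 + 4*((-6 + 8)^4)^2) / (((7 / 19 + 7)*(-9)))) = -112537*sqrt(1033) / 60480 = -59.80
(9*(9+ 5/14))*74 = 43623/7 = 6231.86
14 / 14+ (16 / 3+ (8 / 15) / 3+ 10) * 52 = 36341 / 45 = 807.58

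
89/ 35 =2.54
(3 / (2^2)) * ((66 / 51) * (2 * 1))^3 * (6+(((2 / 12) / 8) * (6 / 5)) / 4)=78.10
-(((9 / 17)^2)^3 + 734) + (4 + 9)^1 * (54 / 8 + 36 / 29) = -1764348978073 / 2799958004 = -630.13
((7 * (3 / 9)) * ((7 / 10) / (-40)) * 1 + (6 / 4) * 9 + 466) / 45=575351 / 54000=10.65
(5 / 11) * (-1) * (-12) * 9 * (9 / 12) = 405 / 11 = 36.82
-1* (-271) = 271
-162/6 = -27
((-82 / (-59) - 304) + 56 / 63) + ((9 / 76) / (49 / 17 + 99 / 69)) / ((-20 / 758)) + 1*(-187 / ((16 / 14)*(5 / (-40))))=685459415969 / 681209280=1006.24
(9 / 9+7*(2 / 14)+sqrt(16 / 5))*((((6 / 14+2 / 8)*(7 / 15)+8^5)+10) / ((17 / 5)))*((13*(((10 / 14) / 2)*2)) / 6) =3652441*sqrt(5) / 306+18262205 / 612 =56530.09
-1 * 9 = -9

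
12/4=3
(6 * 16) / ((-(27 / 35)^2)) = -39200 / 243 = -161.32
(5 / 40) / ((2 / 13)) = 0.81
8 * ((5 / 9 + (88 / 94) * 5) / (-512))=-2215 / 27072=-0.08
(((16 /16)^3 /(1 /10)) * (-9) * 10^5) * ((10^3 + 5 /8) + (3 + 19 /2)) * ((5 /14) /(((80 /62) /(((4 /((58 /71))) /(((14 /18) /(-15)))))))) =338664258984375 /1421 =238328120326.79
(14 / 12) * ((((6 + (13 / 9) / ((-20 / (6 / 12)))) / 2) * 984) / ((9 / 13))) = 8010457 / 1620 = 4944.73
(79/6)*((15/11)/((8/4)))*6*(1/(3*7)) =395/154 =2.56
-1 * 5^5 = -3125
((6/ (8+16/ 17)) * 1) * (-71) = -3621/ 76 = -47.64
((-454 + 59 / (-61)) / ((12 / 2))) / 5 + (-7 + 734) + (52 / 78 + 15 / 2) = 658801 / 915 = 720.00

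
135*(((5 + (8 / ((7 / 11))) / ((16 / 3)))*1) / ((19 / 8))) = 55620 / 133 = 418.20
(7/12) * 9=21/4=5.25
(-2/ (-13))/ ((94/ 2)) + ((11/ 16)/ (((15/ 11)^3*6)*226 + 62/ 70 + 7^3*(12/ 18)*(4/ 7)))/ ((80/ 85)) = 271413799771/ 78038695790848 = 0.00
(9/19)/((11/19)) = 9/11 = 0.82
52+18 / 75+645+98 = 19881 / 25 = 795.24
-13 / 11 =-1.18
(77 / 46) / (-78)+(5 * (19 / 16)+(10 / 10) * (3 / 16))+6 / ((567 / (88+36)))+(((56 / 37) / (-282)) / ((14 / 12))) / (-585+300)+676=51042405598973 / 74687198040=683.42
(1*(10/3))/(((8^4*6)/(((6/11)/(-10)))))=-1/135168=-0.00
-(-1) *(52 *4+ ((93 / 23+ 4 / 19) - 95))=51240 / 437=117.25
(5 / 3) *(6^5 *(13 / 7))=168480 / 7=24068.57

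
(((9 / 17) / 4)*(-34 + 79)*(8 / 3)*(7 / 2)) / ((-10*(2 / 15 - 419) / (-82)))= -116235 / 106811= -1.09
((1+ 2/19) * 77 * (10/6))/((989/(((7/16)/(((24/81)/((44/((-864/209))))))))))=-2282665/1012736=-2.25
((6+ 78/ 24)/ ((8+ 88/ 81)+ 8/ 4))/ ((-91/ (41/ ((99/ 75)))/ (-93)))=95229675/ 3595592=26.49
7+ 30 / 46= 7.65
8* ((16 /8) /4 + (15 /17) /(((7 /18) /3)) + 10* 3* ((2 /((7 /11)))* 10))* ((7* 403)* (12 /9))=1458144272 /51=28591064.16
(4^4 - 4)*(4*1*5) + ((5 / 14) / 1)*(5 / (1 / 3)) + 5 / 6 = 105970 / 21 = 5046.19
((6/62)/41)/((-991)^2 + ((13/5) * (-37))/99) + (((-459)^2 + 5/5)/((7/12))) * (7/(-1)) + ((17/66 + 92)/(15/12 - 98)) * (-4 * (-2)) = -2528191.63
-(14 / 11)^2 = -1.62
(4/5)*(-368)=-1472/5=-294.40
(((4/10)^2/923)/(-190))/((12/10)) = -1/1315275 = -0.00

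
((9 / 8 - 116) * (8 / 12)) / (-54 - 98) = 919 / 1824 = 0.50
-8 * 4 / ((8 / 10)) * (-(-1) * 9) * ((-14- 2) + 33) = -6120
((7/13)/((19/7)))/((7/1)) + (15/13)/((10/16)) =463/247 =1.87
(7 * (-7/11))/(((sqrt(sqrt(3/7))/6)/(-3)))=294 * 3^(3/4) * 7^(1/4)/11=99.10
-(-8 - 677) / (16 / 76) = 13015 / 4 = 3253.75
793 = 793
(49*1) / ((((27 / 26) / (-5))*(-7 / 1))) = 910 / 27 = 33.70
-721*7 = -5047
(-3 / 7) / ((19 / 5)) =-15 / 133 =-0.11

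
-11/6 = -1.83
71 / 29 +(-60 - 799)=-856.55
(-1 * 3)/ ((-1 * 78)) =1/ 26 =0.04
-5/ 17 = -0.29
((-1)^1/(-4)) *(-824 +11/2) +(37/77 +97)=-66001/616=-107.14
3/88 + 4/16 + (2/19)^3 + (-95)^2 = 5447589979/603592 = 9025.29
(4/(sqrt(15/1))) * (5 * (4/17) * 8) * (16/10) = 1024 * sqrt(15)/255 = 15.55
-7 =-7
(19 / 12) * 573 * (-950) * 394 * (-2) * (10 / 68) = 99877551.47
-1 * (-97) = 97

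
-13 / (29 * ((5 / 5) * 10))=-13 / 290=-0.04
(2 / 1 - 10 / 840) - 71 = -5797 / 84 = -69.01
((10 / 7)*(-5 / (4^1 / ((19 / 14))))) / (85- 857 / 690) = -163875 / 5663714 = -0.03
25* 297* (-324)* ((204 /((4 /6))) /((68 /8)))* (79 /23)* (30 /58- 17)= 3270385562400 /667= 4903126780.21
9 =9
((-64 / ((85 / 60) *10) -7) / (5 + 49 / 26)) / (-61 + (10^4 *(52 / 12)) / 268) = -5116254 / 307936385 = -0.02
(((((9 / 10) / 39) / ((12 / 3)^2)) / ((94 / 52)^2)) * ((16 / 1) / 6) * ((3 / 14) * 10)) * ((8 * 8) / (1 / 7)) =2496 / 2209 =1.13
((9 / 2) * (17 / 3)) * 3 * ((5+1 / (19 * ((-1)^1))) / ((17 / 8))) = 3384 / 19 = 178.11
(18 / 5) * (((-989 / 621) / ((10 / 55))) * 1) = -473 / 15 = -31.53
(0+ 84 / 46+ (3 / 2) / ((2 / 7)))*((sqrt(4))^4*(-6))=-15624 / 23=-679.30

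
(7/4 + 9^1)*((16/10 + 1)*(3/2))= 1677/40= 41.92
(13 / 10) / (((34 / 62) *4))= 0.59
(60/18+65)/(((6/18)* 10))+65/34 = 381/17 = 22.41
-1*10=-10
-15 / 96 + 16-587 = -18277 / 32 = -571.16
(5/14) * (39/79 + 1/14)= 3125/15484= 0.20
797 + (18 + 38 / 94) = 38324 / 47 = 815.40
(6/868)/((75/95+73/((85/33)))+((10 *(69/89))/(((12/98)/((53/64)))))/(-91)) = 179381280/741002536561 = 0.00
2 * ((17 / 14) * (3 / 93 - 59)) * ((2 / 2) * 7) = -31076 / 31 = -1002.45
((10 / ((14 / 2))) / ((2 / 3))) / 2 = 15 / 14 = 1.07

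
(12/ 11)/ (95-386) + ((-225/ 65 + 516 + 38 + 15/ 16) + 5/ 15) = 367396547/ 665808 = 551.81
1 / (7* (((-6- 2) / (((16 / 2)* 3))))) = -3 / 7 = -0.43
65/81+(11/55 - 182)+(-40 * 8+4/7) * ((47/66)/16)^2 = -15950220323/87816960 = -181.63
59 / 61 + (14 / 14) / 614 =36287 / 37454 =0.97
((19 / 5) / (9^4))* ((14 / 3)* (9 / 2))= 133 / 10935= 0.01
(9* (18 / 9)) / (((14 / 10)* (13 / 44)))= 3960 / 91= 43.52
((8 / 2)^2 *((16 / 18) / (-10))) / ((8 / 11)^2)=-2.69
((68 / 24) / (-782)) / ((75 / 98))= -49 / 10350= -0.00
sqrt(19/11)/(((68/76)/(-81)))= -1539*sqrt(209)/187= -118.98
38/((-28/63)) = -171/2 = -85.50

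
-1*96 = -96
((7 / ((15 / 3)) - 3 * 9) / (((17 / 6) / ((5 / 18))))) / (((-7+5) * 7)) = 64 / 357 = 0.18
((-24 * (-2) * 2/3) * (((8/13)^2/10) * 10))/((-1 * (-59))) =2048/9971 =0.21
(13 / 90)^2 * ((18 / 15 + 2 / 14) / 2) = 7943 / 567000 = 0.01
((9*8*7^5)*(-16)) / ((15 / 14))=-90354432 / 5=-18070886.40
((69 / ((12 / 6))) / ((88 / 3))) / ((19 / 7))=0.43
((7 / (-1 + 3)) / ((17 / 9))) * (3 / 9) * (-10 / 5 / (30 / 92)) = -322 / 85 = -3.79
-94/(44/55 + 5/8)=-3760/57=-65.96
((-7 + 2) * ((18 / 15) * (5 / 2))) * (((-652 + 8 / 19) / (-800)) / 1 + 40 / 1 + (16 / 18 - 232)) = 1301629 / 456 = 2854.45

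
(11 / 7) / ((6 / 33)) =121 / 14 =8.64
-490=-490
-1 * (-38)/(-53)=-38/53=-0.72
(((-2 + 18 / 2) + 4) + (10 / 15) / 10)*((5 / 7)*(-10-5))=-830 / 7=-118.57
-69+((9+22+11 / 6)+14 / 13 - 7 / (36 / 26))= -4697 / 117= -40.15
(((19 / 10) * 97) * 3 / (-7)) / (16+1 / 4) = -11058 / 2275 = -4.86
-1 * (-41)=41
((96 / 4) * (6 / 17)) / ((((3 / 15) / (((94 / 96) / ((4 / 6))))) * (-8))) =-2115 / 272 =-7.78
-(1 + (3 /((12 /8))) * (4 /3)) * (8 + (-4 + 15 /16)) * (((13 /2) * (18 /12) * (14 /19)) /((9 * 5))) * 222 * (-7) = 20481461 /4560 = 4491.55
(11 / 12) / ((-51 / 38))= -209 / 306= -0.68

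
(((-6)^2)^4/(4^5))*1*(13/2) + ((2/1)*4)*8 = 85805/8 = 10725.62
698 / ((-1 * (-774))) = 349 / 387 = 0.90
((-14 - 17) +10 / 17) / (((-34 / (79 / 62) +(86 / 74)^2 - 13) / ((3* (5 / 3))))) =3.97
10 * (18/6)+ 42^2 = 1794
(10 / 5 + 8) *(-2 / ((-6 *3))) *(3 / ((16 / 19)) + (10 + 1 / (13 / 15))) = 15305 / 936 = 16.35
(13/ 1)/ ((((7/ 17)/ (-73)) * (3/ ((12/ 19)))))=-64532/ 133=-485.20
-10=-10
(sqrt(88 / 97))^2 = 88 / 97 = 0.91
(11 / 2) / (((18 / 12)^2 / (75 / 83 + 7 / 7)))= 3476 / 747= 4.65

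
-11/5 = -2.20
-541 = -541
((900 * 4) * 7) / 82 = 12600 / 41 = 307.32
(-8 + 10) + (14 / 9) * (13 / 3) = 236 / 27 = 8.74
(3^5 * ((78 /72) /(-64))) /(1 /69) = -72657 /256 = -283.82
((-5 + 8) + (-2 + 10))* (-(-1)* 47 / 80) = 517 / 80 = 6.46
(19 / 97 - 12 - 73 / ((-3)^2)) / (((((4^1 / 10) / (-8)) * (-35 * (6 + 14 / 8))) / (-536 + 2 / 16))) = 49689188 / 63147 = 786.88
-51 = -51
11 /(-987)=-11 /987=-0.01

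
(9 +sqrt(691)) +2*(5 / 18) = 86 / 9 +sqrt(691) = 35.84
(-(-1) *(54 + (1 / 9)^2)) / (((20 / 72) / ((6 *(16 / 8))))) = 7000 / 3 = 2333.33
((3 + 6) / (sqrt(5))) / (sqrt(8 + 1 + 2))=9* sqrt(55) / 55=1.21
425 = 425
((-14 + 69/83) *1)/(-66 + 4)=1093/5146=0.21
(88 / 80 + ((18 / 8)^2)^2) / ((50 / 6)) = 102639 / 32000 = 3.21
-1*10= -10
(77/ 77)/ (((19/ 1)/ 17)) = 17/ 19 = 0.89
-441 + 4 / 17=-7493 / 17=-440.76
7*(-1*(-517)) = 3619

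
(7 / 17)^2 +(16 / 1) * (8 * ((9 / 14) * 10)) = 1664983 / 2023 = 823.03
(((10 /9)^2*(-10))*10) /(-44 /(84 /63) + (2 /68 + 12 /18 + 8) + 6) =340000 /50409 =6.74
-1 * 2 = -2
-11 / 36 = -0.31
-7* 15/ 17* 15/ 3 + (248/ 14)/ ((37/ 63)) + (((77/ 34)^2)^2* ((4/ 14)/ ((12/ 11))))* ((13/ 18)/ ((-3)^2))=-0.17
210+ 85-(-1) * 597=892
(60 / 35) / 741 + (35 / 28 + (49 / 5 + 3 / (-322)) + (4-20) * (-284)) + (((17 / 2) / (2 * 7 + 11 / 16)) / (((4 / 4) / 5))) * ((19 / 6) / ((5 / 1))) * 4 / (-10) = 2553668535673 / 560714700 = 4554.31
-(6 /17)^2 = -36 /289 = -0.12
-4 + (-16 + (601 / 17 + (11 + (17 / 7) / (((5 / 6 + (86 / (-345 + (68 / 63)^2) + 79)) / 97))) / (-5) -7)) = 2156096173057 / 387722346025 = 5.56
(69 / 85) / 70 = 69 / 5950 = 0.01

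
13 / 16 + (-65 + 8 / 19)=-63.77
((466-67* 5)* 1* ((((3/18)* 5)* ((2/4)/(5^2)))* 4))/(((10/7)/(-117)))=-715.26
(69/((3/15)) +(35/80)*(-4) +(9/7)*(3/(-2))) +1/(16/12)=4789/14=342.07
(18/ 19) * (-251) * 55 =-248490/ 19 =-13078.42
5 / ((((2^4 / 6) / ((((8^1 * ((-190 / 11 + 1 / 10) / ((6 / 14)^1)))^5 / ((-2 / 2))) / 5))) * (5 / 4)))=206975981462004092079616 / 203830171875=1015433483463.54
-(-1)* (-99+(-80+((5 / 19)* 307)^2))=2291606 / 361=6347.94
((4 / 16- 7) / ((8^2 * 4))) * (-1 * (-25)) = -675 / 1024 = -0.66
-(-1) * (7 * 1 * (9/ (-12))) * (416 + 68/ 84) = -8753/ 4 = -2188.25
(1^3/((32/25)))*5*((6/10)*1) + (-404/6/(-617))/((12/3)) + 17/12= 224353/59232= 3.79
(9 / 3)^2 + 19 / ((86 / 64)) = 995 / 43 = 23.14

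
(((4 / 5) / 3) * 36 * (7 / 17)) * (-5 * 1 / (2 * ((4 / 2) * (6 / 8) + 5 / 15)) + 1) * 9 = -12096 / 935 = -12.94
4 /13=0.31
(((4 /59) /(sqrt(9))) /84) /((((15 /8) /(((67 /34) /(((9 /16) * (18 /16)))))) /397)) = 0.18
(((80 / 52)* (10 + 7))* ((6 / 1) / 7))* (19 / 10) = 3876 / 91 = 42.59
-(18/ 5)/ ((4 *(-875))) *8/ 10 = 18/ 21875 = 0.00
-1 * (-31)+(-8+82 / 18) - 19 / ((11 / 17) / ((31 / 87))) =49073 / 2871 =17.09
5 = 5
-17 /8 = -2.12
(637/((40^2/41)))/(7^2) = 533/1600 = 0.33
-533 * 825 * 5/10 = -439725/2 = -219862.50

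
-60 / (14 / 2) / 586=-30 / 2051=-0.01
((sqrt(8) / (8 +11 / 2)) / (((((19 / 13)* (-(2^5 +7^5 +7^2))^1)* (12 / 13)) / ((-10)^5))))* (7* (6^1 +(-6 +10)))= 147875000* sqrt(2) / 3248829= 64.37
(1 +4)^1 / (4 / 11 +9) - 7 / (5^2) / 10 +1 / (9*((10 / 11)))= 72793 / 115875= 0.63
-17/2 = -8.50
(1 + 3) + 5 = 9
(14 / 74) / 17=7 / 629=0.01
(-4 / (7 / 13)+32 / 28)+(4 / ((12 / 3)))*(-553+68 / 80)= -558.44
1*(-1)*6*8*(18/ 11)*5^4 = -540000/ 11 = -49090.91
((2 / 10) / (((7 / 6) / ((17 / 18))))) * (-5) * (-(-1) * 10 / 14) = -85 / 147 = -0.58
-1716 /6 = -286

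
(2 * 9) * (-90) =-1620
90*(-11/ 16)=-495/ 8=-61.88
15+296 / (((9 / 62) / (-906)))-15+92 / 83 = -460010956 / 249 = -1847433.56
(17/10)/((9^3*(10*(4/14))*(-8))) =-119/1166400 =-0.00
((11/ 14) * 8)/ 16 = 11/ 28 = 0.39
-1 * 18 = -18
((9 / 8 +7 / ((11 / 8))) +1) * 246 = 78105 / 44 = 1775.11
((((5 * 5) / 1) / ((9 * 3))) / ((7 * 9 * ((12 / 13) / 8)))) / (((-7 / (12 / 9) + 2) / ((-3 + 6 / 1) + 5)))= -0.31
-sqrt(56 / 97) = -2 * sqrt(1358) / 97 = -0.76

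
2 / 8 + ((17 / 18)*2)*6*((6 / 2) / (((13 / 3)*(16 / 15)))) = 791 / 104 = 7.61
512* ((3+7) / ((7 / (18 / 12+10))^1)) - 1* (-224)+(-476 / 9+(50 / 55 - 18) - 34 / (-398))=1181247125 / 137907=8565.53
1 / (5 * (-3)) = -0.07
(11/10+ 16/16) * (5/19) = 21/38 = 0.55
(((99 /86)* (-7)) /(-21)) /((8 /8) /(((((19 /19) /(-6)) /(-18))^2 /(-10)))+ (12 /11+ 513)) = -121 /36618370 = -0.00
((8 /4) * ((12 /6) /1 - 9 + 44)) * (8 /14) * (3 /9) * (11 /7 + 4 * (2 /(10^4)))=22.16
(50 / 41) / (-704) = -25 / 14432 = -0.00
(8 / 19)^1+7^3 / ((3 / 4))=26092 / 57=457.75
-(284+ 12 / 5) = -286.40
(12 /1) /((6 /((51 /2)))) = 51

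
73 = 73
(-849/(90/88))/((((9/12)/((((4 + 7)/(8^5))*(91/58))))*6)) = -3116113/32071680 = -0.10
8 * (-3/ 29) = -24/ 29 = -0.83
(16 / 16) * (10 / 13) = 10 / 13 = 0.77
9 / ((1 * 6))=3 / 2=1.50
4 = 4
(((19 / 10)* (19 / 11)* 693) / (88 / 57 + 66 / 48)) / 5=5185404 / 33275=155.83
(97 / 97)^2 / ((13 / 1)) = 1 / 13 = 0.08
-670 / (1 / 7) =-4690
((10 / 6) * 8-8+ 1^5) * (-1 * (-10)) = 190 / 3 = 63.33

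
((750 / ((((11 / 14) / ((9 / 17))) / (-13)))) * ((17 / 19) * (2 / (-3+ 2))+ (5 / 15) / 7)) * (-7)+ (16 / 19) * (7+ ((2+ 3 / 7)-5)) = -1992124748 / 24871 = -80098.30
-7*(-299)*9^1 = 18837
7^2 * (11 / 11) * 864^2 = 36578304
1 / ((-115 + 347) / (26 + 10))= 9 / 58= 0.16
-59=-59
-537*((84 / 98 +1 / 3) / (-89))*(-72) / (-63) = 35800 / 4361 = 8.21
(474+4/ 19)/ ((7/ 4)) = 36040/ 133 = 270.98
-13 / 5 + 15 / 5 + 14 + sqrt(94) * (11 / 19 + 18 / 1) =72 / 5 + 353 * sqrt(94) / 19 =194.53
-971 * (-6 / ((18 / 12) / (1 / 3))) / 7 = 3884 / 21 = 184.95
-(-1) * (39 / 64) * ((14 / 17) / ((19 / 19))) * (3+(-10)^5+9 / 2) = -54595905 / 1088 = -50180.06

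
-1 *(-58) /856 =29 /428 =0.07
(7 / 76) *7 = 49 / 76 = 0.64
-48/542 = -24/271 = -0.09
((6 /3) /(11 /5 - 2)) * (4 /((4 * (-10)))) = -1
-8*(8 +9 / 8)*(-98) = 7154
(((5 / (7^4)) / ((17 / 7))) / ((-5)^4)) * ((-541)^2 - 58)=0.40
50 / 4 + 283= 591 / 2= 295.50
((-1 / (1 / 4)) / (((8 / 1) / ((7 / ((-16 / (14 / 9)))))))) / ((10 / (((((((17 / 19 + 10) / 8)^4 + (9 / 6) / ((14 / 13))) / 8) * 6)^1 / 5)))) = 42132433147 / 1708143411200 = 0.02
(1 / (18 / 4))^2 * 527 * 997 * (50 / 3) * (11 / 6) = 577960900 / 729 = 792813.31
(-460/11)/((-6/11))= 230/3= 76.67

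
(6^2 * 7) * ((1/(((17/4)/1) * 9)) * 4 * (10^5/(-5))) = -8960000/17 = -527058.82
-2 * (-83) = 166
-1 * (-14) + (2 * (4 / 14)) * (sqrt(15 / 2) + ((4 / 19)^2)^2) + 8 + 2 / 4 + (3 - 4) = 2 * sqrt(30) / 7 + 39228669 / 1824494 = 23.07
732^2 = 535824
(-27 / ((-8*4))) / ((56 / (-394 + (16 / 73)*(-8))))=-390015 / 65408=-5.96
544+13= 557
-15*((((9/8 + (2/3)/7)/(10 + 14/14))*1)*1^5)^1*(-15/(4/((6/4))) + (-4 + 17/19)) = 1360175/93632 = 14.53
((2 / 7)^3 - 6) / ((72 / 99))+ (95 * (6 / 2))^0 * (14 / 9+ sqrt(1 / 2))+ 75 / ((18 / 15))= sqrt(2) / 2+ 689483 / 12348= 56.54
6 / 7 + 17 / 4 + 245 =7003 / 28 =250.11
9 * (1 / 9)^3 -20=-1619 / 81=-19.99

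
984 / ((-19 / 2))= -1968 / 19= -103.58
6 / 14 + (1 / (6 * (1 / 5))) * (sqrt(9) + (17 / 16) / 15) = 6023 / 2016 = 2.99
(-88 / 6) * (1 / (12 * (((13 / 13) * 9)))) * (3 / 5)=-11 / 135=-0.08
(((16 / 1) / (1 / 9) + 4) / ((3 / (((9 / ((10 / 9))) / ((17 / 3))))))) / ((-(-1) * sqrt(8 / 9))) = 8991 * sqrt(2) / 170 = 74.80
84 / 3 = 28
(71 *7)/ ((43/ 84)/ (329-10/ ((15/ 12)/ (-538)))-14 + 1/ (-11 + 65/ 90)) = -35782419540/ 1014952621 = -35.26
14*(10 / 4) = 35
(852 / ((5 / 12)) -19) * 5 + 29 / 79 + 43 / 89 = 71222977 / 7031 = 10129.85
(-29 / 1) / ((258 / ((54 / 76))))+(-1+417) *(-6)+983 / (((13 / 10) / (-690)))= -22271907057 / 42484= -524242.23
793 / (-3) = -793 / 3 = -264.33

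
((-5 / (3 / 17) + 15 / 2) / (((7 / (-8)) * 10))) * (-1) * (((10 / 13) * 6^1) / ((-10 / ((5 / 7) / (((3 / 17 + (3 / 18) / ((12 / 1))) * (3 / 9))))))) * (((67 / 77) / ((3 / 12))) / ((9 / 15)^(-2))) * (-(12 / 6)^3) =-1417098240 / 11428417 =-124.00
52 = 52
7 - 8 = -1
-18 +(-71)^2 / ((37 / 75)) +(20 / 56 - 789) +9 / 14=348253 / 37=9412.24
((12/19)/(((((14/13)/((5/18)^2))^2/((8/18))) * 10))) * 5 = 105625/146598984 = 0.00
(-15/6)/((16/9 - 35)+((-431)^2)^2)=-0.00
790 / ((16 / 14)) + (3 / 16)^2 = 176969 / 256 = 691.29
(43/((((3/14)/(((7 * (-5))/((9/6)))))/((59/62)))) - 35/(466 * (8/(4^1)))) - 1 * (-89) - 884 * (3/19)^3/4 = -7789702133023/1783532052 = -4367.57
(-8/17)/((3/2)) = -16/51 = -0.31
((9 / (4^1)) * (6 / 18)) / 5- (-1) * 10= 10.15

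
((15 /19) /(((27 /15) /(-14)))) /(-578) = 175 /16473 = 0.01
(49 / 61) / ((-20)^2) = 0.00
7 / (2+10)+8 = 103 / 12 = 8.58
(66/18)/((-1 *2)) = -11/6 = -1.83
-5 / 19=-0.26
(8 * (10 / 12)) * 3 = 20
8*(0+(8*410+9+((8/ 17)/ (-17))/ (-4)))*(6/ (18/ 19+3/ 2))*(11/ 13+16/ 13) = 15603785568/ 116467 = 133976.02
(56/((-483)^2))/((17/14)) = 16/80937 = 0.00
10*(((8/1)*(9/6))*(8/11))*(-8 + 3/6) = -654.55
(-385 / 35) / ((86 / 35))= -385 / 86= -4.48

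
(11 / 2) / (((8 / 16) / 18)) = 198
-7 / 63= -1 / 9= -0.11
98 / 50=49 / 25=1.96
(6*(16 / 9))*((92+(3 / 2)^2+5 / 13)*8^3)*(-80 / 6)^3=-1290010624000 / 1053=-1225081314.34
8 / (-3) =-8 / 3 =-2.67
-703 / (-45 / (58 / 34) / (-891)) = -2018313 / 85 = -23744.86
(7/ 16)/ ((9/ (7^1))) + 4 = 4.34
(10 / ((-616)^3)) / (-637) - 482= -35883815199227 / 74447749376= -482.00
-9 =-9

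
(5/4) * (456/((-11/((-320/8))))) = 2072.73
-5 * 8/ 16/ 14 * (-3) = 15/ 28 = 0.54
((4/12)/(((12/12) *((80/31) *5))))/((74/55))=341/17760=0.02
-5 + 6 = 1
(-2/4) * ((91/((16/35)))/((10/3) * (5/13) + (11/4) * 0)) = -24843/320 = -77.63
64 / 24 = 8 / 3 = 2.67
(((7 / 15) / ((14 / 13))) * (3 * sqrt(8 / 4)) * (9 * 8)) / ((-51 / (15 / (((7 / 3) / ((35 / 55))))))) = -10.62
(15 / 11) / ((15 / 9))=9 / 11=0.82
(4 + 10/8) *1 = 5.25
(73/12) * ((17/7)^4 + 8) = 2499739/9604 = 260.28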